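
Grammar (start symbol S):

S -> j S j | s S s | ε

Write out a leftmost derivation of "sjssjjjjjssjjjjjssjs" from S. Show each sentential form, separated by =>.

S => sSs   [S -> s S s]
sSs => sjSjs   [S -> j S j]
sjSjs => sjsSsjs   [S -> s S s]
sjsSsjs => sjssSssjs   [S -> s S s]
sjssSssjs => sjssjSjssjs   [S -> j S j]
sjssjSjssjs => sjssjjSjjssjs   [S -> j S j]
sjssjjSjjssjs => sjssjjjSjjjssjs   [S -> j S j]
sjssjjjSjjjssjs => sjssjjjjSjjjjssjs   [S -> j S j]
sjssjjjjSjjjjssjs => sjssjjjjjSjjjjjssjs   [S -> j S j]
sjssjjjjjSjjjjjssjs => sjssjjjjjsSsjjjjjssjs   [S -> s S s]
sjssjjjjjsSsjjjjjssjs => sjssjjjjjssjjjjjssjs   [S -> ε]

S => sSs => sjSjs => sjsSsjs => sjssSssjs => sjssjSjssjs => sjssjjSjjssjs => sjssjjjSjjjssjs => sjssjjjjSjjjjssjs => sjssjjjjjSjjjjjssjs => sjssjjjjjsSsjjjjjssjs => sjssjjjjjssjjjjjssjs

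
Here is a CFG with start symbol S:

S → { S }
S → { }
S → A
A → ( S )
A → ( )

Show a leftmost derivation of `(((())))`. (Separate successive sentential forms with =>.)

S=>A=>(S)=>(A)=>((S))=>((A))=>(((S)))=>(((A)))=>(((())))

S => A   [S → A]
A => (S)   [A → ( S )]
(S) => (A)   [S → A]
(A) => ((S))   [A → ( S )]
((S)) => ((A))   [S → A]
((A)) => (((S)))   [A → ( S )]
(((S))) => (((A)))   [S → A]
(((A))) => (((())))   [A → ( )]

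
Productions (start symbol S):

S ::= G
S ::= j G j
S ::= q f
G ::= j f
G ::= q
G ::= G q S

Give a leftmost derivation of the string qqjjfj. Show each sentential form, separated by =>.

S => G => GqS => qqS => qqjGj => qqjjfj

S => G   [S ::= G]
G => GqS   [G ::= G q S]
GqS => qqS   [G ::= q]
qqS => qqjGj   [S ::= j G j]
qqjGj => qqjjfj   [G ::= j f]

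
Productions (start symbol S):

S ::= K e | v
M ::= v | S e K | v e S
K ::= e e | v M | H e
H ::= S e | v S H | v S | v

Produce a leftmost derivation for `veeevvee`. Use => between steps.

S => Ke => Hee => vSHee => vKeHee => veeeHee => veeevSee => veeevvee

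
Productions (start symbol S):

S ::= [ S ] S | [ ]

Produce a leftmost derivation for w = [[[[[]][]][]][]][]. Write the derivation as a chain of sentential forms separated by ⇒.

S ⇒ [S]S ⇒ [[S]S]S ⇒ [[[S]S]S]S ⇒ [[[[S]S]S]S]S ⇒ [[[[[]]S]S]S]S ⇒ [[[[[]][]]S]S]S ⇒ [[[[[]][]][]]S]S ⇒ [[[[[]][]][]][]]S ⇒ [[[[[]][]][]][]][]

S ⇒ [S]S   [S ::= [ S ] S]
[S]S ⇒ [[S]S]S   [S ::= [ S ] S]
[[S]S]S ⇒ [[[S]S]S]S   [S ::= [ S ] S]
[[[S]S]S]S ⇒ [[[[S]S]S]S]S   [S ::= [ S ] S]
[[[[S]S]S]S]S ⇒ [[[[[]]S]S]S]S   [S ::= [ ]]
[[[[[]]S]S]S]S ⇒ [[[[[]][]]S]S]S   [S ::= [ ]]
[[[[[]][]]S]S]S ⇒ [[[[[]][]][]]S]S   [S ::= [ ]]
[[[[[]][]][]]S]S ⇒ [[[[[]][]][]][]]S   [S ::= [ ]]
[[[[[]][]][]][]]S ⇒ [[[[[]][]][]][]][]   [S ::= [ ]]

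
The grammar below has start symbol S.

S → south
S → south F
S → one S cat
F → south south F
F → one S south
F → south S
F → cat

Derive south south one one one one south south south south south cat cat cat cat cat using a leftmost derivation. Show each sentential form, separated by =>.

S => south F => south south S => south south one S cat => south south one one S cat cat => south south one one one S cat cat cat => south south one one one one S cat cat cat cat => south south one one one one south F cat cat cat cat => south south one one one one south south south F cat cat cat cat => south south one one one one south south south south south F cat cat cat cat => south south one one one one south south south south south cat cat cat cat cat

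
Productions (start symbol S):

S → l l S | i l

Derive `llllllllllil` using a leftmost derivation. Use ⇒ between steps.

S ⇒ llS   [S → l l S]
llS ⇒ llllS   [S → l l S]
llllS ⇒ llllllS   [S → l l S]
llllllS ⇒ llllllllS   [S → l l S]
llllllllS ⇒ llllllllllS   [S → l l S]
llllllllllS ⇒ llllllllllil   [S → i l]

S ⇒ llS ⇒ llllS ⇒ llllllS ⇒ llllllllS ⇒ llllllllllS ⇒ llllllllllil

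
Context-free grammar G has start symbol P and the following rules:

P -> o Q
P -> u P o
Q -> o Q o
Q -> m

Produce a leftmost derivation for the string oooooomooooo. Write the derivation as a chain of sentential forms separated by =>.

P => oQ => ooQo => oooQoo => ooooQooo => oooooQoooo => ooooooQooooo => oooooomooooo

P => oQ   [P -> o Q]
oQ => ooQo   [Q -> o Q o]
ooQo => oooQoo   [Q -> o Q o]
oooQoo => ooooQooo   [Q -> o Q o]
ooooQooo => oooooQoooo   [Q -> o Q o]
oooooQoooo => ooooooQooooo   [Q -> o Q o]
ooooooQooooo => oooooomooooo   [Q -> m]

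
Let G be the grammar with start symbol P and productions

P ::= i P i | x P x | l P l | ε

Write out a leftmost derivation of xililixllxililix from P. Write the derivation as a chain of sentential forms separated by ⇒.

P ⇒ xPx ⇒ xiPix ⇒ xilPlix ⇒ xiliPilix ⇒ xililPlilix ⇒ xililiPililix ⇒ xililixPxililix ⇒ xililixlPlxililix ⇒ xililixllxililix

P ⇒ xPx   [P ::= x P x]
xPx ⇒ xiPix   [P ::= i P i]
xiPix ⇒ xilPlix   [P ::= l P l]
xilPlix ⇒ xiliPilix   [P ::= i P i]
xiliPilix ⇒ xililPlilix   [P ::= l P l]
xililPlilix ⇒ xililiPililix   [P ::= i P i]
xililiPililix ⇒ xililixPxililix   [P ::= x P x]
xililixPxililix ⇒ xililixlPlxililix   [P ::= l P l]
xililixlPlxililix ⇒ xililixllxililix   [P ::= ε]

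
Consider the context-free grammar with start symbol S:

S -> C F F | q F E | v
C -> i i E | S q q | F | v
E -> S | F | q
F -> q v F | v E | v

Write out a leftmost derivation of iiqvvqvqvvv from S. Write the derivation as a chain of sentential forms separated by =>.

S => CFF => iiEFF => iiFFF => iiqvFFF => iiqvvFF => iiqvvqvFF => iiqvvqvqvFF => iiqvvqvqvvF => iiqvvqvqvvv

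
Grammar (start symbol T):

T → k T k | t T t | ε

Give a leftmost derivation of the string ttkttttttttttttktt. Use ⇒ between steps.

T ⇒ tTt   [T → t T t]
tTt ⇒ ttTtt   [T → t T t]
ttTtt ⇒ ttkTktt   [T → k T k]
ttkTktt ⇒ ttktTtktt   [T → t T t]
ttktTtktt ⇒ ttkttTttktt   [T → t T t]
ttkttTttktt ⇒ ttktttTtttktt   [T → t T t]
ttktttTtttktt ⇒ ttkttttTttttktt   [T → t T t]
ttkttttTttttktt ⇒ ttktttttTtttttktt   [T → t T t]
ttktttttTtttttktt ⇒ ttkttttttTttttttktt   [T → t T t]
ttkttttttTttttttktt ⇒ ttkttttttttttttktt   [T → ε]

T ⇒ tTt ⇒ ttTtt ⇒ ttkTktt ⇒ ttktTtktt ⇒ ttkttTttktt ⇒ ttktttTtttktt ⇒ ttkttttTttttktt ⇒ ttktttttTtttttktt ⇒ ttkttttttTttttttktt ⇒ ttkttttttttttttktt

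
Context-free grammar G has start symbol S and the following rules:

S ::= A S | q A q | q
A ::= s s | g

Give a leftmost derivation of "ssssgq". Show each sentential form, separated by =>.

S => AS => ssS => ssAS => ssssS => ssssAS => ssssgS => ssssgq

S => AS   [S ::= A S]
AS => ssS   [A ::= s s]
ssS => ssAS   [S ::= A S]
ssAS => ssssS   [A ::= s s]
ssssS => ssssAS   [S ::= A S]
ssssAS => ssssgS   [A ::= g]
ssssgS => ssssgq   [S ::= q]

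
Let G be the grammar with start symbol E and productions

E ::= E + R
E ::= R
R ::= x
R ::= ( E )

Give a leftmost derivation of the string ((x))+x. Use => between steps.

E=>E+R=>R+R=>(E)+R=>(R)+R=>((E))+R=>((R))+R=>((x))+R=>((x))+x

E => E+R   [E ::= E + R]
E+R => R+R   [E ::= R]
R+R => (E)+R   [R ::= ( E )]
(E)+R => (R)+R   [E ::= R]
(R)+R => ((E))+R   [R ::= ( E )]
((E))+R => ((R))+R   [E ::= R]
((R))+R => ((x))+R   [R ::= x]
((x))+R => ((x))+x   [R ::= x]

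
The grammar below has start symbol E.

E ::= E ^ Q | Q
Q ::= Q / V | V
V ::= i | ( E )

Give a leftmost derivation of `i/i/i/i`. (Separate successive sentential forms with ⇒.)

E ⇒ Q ⇒ Q/V ⇒ Q/V/V ⇒ Q/V/V/V ⇒ V/V/V/V ⇒ i/V/V/V ⇒ i/i/V/V ⇒ i/i/i/V ⇒ i/i/i/i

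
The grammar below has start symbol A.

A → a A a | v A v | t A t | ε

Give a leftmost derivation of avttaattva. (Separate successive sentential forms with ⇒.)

A⇒aAa⇒avAva⇒avtAtva⇒avttAttva⇒avttaAattva⇒avttaattva

A ⇒ aAa   [A → a A a]
aAa ⇒ avAva   [A → v A v]
avAva ⇒ avtAtva   [A → t A t]
avtAtva ⇒ avttAttva   [A → t A t]
avttAttva ⇒ avttaAattva   [A → a A a]
avttaAattva ⇒ avttaattva   [A → ε]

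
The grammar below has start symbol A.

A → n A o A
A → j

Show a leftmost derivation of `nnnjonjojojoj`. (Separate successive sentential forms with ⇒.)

A ⇒ nAoA ⇒ nnAoAoA ⇒ nnnAoAoAoA ⇒ nnnjoAoAoA ⇒ nnnjonAoAoAoA ⇒ nnnjonjoAoAoA ⇒ nnnjonjojoAoA ⇒ nnnjonjojojoA ⇒ nnnjonjojojoj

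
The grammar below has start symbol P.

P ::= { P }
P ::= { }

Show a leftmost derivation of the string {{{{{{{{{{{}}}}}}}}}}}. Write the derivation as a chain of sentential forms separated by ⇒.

P ⇒ {P} ⇒ {{P}} ⇒ {{{P}}} ⇒ {{{{P}}}} ⇒ {{{{{P}}}}} ⇒ {{{{{{P}}}}}} ⇒ {{{{{{{P}}}}}}} ⇒ {{{{{{{{P}}}}}}}} ⇒ {{{{{{{{{P}}}}}}}}} ⇒ {{{{{{{{{{P}}}}}}}}}} ⇒ {{{{{{{{{{{}}}}}}}}}}}

P ⇒ {P}   [P ::= { P }]
{P} ⇒ {{P}}   [P ::= { P }]
{{P}} ⇒ {{{P}}}   [P ::= { P }]
{{{P}}} ⇒ {{{{P}}}}   [P ::= { P }]
{{{{P}}}} ⇒ {{{{{P}}}}}   [P ::= { P }]
{{{{{P}}}}} ⇒ {{{{{{P}}}}}}   [P ::= { P }]
{{{{{{P}}}}}} ⇒ {{{{{{{P}}}}}}}   [P ::= { P }]
{{{{{{{P}}}}}}} ⇒ {{{{{{{{P}}}}}}}}   [P ::= { P }]
{{{{{{{{P}}}}}}}} ⇒ {{{{{{{{{P}}}}}}}}}   [P ::= { P }]
{{{{{{{{{P}}}}}}}}} ⇒ {{{{{{{{{{P}}}}}}}}}}   [P ::= { P }]
{{{{{{{{{{P}}}}}}}}}} ⇒ {{{{{{{{{{{}}}}}}}}}}}   [P ::= { }]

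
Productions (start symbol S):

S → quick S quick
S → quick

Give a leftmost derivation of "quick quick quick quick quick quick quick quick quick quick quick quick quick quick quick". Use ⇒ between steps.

S ⇒ quick S quick ⇒ quick quick S quick quick ⇒ quick quick quick S quick quick quick ⇒ quick quick quick quick S quick quick quick quick ⇒ quick quick quick quick quick S quick quick quick quick quick ⇒ quick quick quick quick quick quick S quick quick quick quick quick quick ⇒ quick quick quick quick quick quick quick S quick quick quick quick quick quick quick ⇒ quick quick quick quick quick quick quick quick quick quick quick quick quick quick quick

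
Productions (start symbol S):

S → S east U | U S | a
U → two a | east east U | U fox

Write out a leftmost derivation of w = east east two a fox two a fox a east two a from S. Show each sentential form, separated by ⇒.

S ⇒ U S   [S → U S]
U S ⇒ U fox S   [U → U fox]
U fox S ⇒ east east U fox S   [U → east east U]
east east U fox S ⇒ east east two a fox S   [U → two a]
east east two a fox S ⇒ east east two a fox S east U   [S → S east U]
east east two a fox S east U ⇒ east east two a fox U S east U   [S → U S]
east east two a fox U S east U ⇒ east east two a fox U fox S east U   [U → U fox]
east east two a fox U fox S east U ⇒ east east two a fox two a fox S east U   [U → two a]
east east two a fox two a fox S east U ⇒ east east two a fox two a fox a east U   [S → a]
east east two a fox two a fox a east U ⇒ east east two a fox two a fox a east two a   [U → two a]

S ⇒ U S ⇒ U fox S ⇒ east east U fox S ⇒ east east two a fox S ⇒ east east two a fox S east U ⇒ east east two a fox U S east U ⇒ east east two a fox U fox S east U ⇒ east east two a fox two a fox S east U ⇒ east east two a fox two a fox a east U ⇒ east east two a fox two a fox a east two a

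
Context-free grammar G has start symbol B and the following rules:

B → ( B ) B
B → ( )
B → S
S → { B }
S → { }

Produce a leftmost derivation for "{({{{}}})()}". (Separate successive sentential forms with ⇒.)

B ⇒ S ⇒ {B} ⇒ {(B)B} ⇒ {(S)B} ⇒ {({B})B} ⇒ {({S})B} ⇒ {({{B}})B} ⇒ {({{S}})B} ⇒ {({{{}}})B} ⇒ {({{{}}})()}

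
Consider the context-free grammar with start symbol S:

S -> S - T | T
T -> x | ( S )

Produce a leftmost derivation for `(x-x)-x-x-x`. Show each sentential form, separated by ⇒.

S ⇒ S-T ⇒ S-T-T ⇒ S-T-T-T ⇒ T-T-T-T ⇒ (S)-T-T-T ⇒ (S-T)-T-T-T ⇒ (T-T)-T-T-T ⇒ (x-T)-T-T-T ⇒ (x-x)-T-T-T ⇒ (x-x)-x-T-T ⇒ (x-x)-x-x-T ⇒ (x-x)-x-x-x

S ⇒ S-T   [S -> S - T]
S-T ⇒ S-T-T   [S -> S - T]
S-T-T ⇒ S-T-T-T   [S -> S - T]
S-T-T-T ⇒ T-T-T-T   [S -> T]
T-T-T-T ⇒ (S)-T-T-T   [T -> ( S )]
(S)-T-T-T ⇒ (S-T)-T-T-T   [S -> S - T]
(S-T)-T-T-T ⇒ (T-T)-T-T-T   [S -> T]
(T-T)-T-T-T ⇒ (x-T)-T-T-T   [T -> x]
(x-T)-T-T-T ⇒ (x-x)-T-T-T   [T -> x]
(x-x)-T-T-T ⇒ (x-x)-x-T-T   [T -> x]
(x-x)-x-T-T ⇒ (x-x)-x-x-T   [T -> x]
(x-x)-x-x-T ⇒ (x-x)-x-x-x   [T -> x]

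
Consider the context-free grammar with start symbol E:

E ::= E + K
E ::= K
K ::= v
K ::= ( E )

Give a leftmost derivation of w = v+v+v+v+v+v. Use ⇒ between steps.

E ⇒ E+K ⇒ E+K+K ⇒ E+K+K+K ⇒ E+K+K+K+K ⇒ E+K+K+K+K+K ⇒ K+K+K+K+K+K ⇒ v+K+K+K+K+K ⇒ v+v+K+K+K+K ⇒ v+v+v+K+K+K ⇒ v+v+v+v+K+K ⇒ v+v+v+v+v+K ⇒ v+v+v+v+v+v

E ⇒ E+K   [E ::= E + K]
E+K ⇒ E+K+K   [E ::= E + K]
E+K+K ⇒ E+K+K+K   [E ::= E + K]
E+K+K+K ⇒ E+K+K+K+K   [E ::= E + K]
E+K+K+K+K ⇒ E+K+K+K+K+K   [E ::= E + K]
E+K+K+K+K+K ⇒ K+K+K+K+K+K   [E ::= K]
K+K+K+K+K+K ⇒ v+K+K+K+K+K   [K ::= v]
v+K+K+K+K+K ⇒ v+v+K+K+K+K   [K ::= v]
v+v+K+K+K+K ⇒ v+v+v+K+K+K   [K ::= v]
v+v+v+K+K+K ⇒ v+v+v+v+K+K   [K ::= v]
v+v+v+v+K+K ⇒ v+v+v+v+v+K   [K ::= v]
v+v+v+v+v+K ⇒ v+v+v+v+v+v   [K ::= v]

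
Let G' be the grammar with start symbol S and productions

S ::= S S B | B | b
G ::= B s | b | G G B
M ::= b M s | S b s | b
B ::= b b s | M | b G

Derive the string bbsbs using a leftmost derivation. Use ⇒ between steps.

S⇒B⇒M⇒Sbs⇒Bbs⇒Mbs⇒Sbsbs⇒bbsbs

S ⇒ B   [S ::= B]
B ⇒ M   [B ::= M]
M ⇒ Sbs   [M ::= S b s]
Sbs ⇒ Bbs   [S ::= B]
Bbs ⇒ Mbs   [B ::= M]
Mbs ⇒ Sbsbs   [M ::= S b s]
Sbsbs ⇒ bbsbs   [S ::= b]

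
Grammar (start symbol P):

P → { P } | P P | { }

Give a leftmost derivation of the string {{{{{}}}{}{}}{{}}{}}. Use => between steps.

P=>{P}=>{PP}=>{PPP}=>{{P}PP}=>{{PP}PP}=>{{PPP}PP}=>{{{P}PP}PP}=>{{{{P}}PP}PP}=>{{{{{}}}PP}PP}=>{{{{{}}}{}P}PP}=>{{{{{}}}{}{}}PP}=>{{{{{}}}{}{}}{P}P}=>{{{{{}}}{}{}}{{}}P}=>{{{{{}}}{}{}}{{}}{}}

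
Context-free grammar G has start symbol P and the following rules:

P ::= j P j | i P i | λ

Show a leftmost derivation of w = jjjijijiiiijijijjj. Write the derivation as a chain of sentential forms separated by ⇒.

P ⇒ jPj   [P ::= j P j]
jPj ⇒ jjPjj   [P ::= j P j]
jjPjj ⇒ jjjPjjj   [P ::= j P j]
jjjPjjj ⇒ jjjiPijjj   [P ::= i P i]
jjjiPijjj ⇒ jjjijPjijjj   [P ::= j P j]
jjjijPjijjj ⇒ jjjijiPijijjj   [P ::= i P i]
jjjijiPijijjj ⇒ jjjijijPjijijjj   [P ::= j P j]
jjjijijPjijijjj ⇒ jjjijijiPijijijjj   [P ::= i P i]
jjjijijiPijijijjj ⇒ jjjijijiiPiijijijjj   [P ::= i P i]
jjjijijiiPiijijijjj ⇒ jjjijijiiiijijijjj   [P ::= λ]

P ⇒ jPj ⇒ jjPjj ⇒ jjjPjjj ⇒ jjjiPijjj ⇒ jjjijPjijjj ⇒ jjjijiPijijjj ⇒ jjjijijPjijijjj ⇒ jjjijijiPijijijjj ⇒ jjjijijiiPiijijijjj ⇒ jjjijijiiiijijijjj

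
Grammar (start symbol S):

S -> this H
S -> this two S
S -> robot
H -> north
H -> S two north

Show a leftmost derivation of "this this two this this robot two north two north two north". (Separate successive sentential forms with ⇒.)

S ⇒ this H ⇒ this S two north ⇒ this this two S two north ⇒ this this two this H two north ⇒ this this two this S two north two north ⇒ this this two this this H two north two north ⇒ this this two this this S two north two north two north ⇒ this this two this this robot two north two north two north

S ⇒ this H   [S -> this H]
this H ⇒ this S two north   [H -> S two north]
this S two north ⇒ this this two S two north   [S -> this two S]
this this two S two north ⇒ this this two this H two north   [S -> this H]
this this two this H two north ⇒ this this two this S two north two north   [H -> S two north]
this this two this S two north two north ⇒ this this two this this H two north two north   [S -> this H]
this this two this this H two north two north ⇒ this this two this this S two north two north two north   [H -> S two north]
this this two this this S two north two north two north ⇒ this this two this this robot two north two north two north   [S -> robot]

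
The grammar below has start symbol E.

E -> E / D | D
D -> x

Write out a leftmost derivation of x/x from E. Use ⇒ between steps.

E ⇒ E/D ⇒ D/D ⇒ x/D ⇒ x/x

E ⇒ E/D   [E -> E / D]
E/D ⇒ D/D   [E -> D]
D/D ⇒ x/D   [D -> x]
x/D ⇒ x/x   [D -> x]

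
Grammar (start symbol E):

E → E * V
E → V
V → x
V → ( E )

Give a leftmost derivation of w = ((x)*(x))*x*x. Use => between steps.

E => E*V => E*V*V => V*V*V => (E)*V*V => (E*V)*V*V => (V*V)*V*V => ((E)*V)*V*V => ((V)*V)*V*V => ((x)*V)*V*V => ((x)*(E))*V*V => ((x)*(V))*V*V => ((x)*(x))*V*V => ((x)*(x))*x*V => ((x)*(x))*x*x

E => E*V   [E → E * V]
E*V => E*V*V   [E → E * V]
E*V*V => V*V*V   [E → V]
V*V*V => (E)*V*V   [V → ( E )]
(E)*V*V => (E*V)*V*V   [E → E * V]
(E*V)*V*V => (V*V)*V*V   [E → V]
(V*V)*V*V => ((E)*V)*V*V   [V → ( E )]
((E)*V)*V*V => ((V)*V)*V*V   [E → V]
((V)*V)*V*V => ((x)*V)*V*V   [V → x]
((x)*V)*V*V => ((x)*(E))*V*V   [V → ( E )]
((x)*(E))*V*V => ((x)*(V))*V*V   [E → V]
((x)*(V))*V*V => ((x)*(x))*V*V   [V → x]
((x)*(x))*V*V => ((x)*(x))*x*V   [V → x]
((x)*(x))*x*V => ((x)*(x))*x*x   [V → x]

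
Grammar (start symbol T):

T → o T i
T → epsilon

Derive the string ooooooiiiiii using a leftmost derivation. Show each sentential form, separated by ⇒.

T ⇒ oTi ⇒ ooTii ⇒ oooTiii ⇒ ooooTiiii ⇒ oooooTiiiii ⇒ ooooooTiiiiii ⇒ ooooooiiiiii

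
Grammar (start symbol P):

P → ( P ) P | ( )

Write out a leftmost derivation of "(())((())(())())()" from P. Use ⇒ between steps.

P ⇒ (P)P ⇒ (())P ⇒ (())(P)P ⇒ (())((P)P)P ⇒ (())((())P)P ⇒ (())((())(P)P)P ⇒ (())((())(())P)P ⇒ (())((())(())())P ⇒ (())((())(())())()

P ⇒ (P)P   [P → ( P ) P]
(P)P ⇒ (())P   [P → ( )]
(())P ⇒ (())(P)P   [P → ( P ) P]
(())(P)P ⇒ (())((P)P)P   [P → ( P ) P]
(())((P)P)P ⇒ (())((())P)P   [P → ( )]
(())((())P)P ⇒ (())((())(P)P)P   [P → ( P ) P]
(())((())(P)P)P ⇒ (())((())(())P)P   [P → ( )]
(())((())(())P)P ⇒ (())((())(())())P   [P → ( )]
(())((())(())())P ⇒ (())((())(())())()   [P → ( )]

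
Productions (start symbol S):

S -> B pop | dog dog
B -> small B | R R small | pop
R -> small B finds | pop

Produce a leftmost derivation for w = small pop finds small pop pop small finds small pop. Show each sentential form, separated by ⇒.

S ⇒ B pop ⇒ R R small pop ⇒ small B finds R small pop ⇒ small pop finds R small pop ⇒ small pop finds small B finds small pop ⇒ small pop finds small R R small finds small pop ⇒ small pop finds small pop R small finds small pop ⇒ small pop finds small pop pop small finds small pop

S ⇒ B pop   [S -> B pop]
B pop ⇒ R R small pop   [B -> R R small]
R R small pop ⇒ small B finds R small pop   [R -> small B finds]
small B finds R small pop ⇒ small pop finds R small pop   [B -> pop]
small pop finds R small pop ⇒ small pop finds small B finds small pop   [R -> small B finds]
small pop finds small B finds small pop ⇒ small pop finds small R R small finds small pop   [B -> R R small]
small pop finds small R R small finds small pop ⇒ small pop finds small pop R small finds small pop   [R -> pop]
small pop finds small pop R small finds small pop ⇒ small pop finds small pop pop small finds small pop   [R -> pop]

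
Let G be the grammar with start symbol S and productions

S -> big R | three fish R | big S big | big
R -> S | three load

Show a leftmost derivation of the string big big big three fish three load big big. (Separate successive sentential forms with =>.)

S => big S big => big big R big => big big S big => big big big S big big => big big big three fish R big big => big big big three fish three load big big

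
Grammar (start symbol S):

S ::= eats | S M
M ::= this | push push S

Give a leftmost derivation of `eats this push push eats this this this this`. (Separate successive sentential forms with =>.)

S => S M => S M M => S M M M => S M M M M => S M M M M M => S M M M M M M => eats M M M M M M => eats this M M M M M => eats this push push S M M M M => eats this push push eats M M M M => eats this push push eats this M M M => eats this push push eats this this M M => eats this push push eats this this this M => eats this push push eats this this this this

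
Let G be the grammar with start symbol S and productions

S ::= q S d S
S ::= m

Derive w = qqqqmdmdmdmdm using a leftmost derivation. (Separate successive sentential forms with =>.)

S => qSdS => qqSdSdS => qqqSdSdSdS => qqqqSdSdSdSdS => qqqqmdSdSdSdS => qqqqmdmdSdSdS => qqqqmdmdmdSdS => qqqqmdmdmdmdS => qqqqmdmdmdmdm

S => qSdS   [S ::= q S d S]
qSdS => qqSdSdS   [S ::= q S d S]
qqSdSdS => qqqSdSdSdS   [S ::= q S d S]
qqqSdSdSdS => qqqqSdSdSdSdS   [S ::= q S d S]
qqqqSdSdSdSdS => qqqqmdSdSdSdS   [S ::= m]
qqqqmdSdSdSdS => qqqqmdmdSdSdS   [S ::= m]
qqqqmdmdSdSdS => qqqqmdmdmdSdS   [S ::= m]
qqqqmdmdmdSdS => qqqqmdmdmdmdS   [S ::= m]
qqqqmdmdmdmdS => qqqqmdmdmdmdm   [S ::= m]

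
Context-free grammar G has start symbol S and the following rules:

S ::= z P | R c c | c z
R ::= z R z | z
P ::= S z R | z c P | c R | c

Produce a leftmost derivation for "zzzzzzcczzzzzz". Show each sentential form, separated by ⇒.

S ⇒ zP   [S ::= z P]
zP ⇒ zSzR   [P ::= S z R]
zSzR ⇒ zRcczR   [S ::= R c c]
zRcczR ⇒ zzRzcczR   [R ::= z R z]
zzRzcczR ⇒ zzzRzzcczR   [R ::= z R z]
zzzRzzcczR ⇒ zzzzzzcczR   [R ::= z]
zzzzzzcczR ⇒ zzzzzzcczzRz   [R ::= z R z]
zzzzzzcczzRz ⇒ zzzzzzcczzzRzz   [R ::= z R z]
zzzzzzcczzzRzz ⇒ zzzzzzcczzzzzz   [R ::= z]

S⇒zP⇒zSzR⇒zRcczR⇒zzRzcczR⇒zzzRzzcczR⇒zzzzzzcczR⇒zzzzzzcczzRz⇒zzzzzzcczzzRzz⇒zzzzzzcczzzzzz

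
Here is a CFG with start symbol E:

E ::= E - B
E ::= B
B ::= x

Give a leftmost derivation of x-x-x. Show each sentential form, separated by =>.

E => E-B   [E ::= E - B]
E-B => E-B-B   [E ::= E - B]
E-B-B => B-B-B   [E ::= B]
B-B-B => x-B-B   [B ::= x]
x-B-B => x-x-B   [B ::= x]
x-x-B => x-x-x   [B ::= x]

E=>E-B=>E-B-B=>B-B-B=>x-B-B=>x-x-B=>x-x-x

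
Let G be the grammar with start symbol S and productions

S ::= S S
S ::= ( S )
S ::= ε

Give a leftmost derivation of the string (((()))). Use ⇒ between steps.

S⇒(S)⇒(SS)⇒(SSS)⇒((S)SS)⇒((SS)SS)⇒((SSS)SS)⇒(((S)SS)SS)⇒((((S))SS)SS)⇒(((())SS)SS)⇒(((())S)SS)⇒(((()))SS)⇒(((()))S)⇒(((())))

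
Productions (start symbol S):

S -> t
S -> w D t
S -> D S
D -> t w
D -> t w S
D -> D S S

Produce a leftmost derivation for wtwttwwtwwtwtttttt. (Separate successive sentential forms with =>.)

S => wDt => wDSSt => wtwSSt => wtwtSt => wtwtDSt => wtwtDSSSt => wtwttwSSSSt => wtwttwwDtSSSt => wtwttwwtwStSSSt => wtwttwwtwwDttSSSt => wtwttwwtwwtwttSSSt => wtwttwwtwwtwtttSSt => wtwttwwtwwtwttttSt => wtwttwwtwwtwtttttt

S => wDt   [S -> w D t]
wDt => wDSSt   [D -> D S S]
wDSSt => wtwSSt   [D -> t w]
wtwSSt => wtwtSt   [S -> t]
wtwtSt => wtwtDSt   [S -> D S]
wtwtDSt => wtwtDSSSt   [D -> D S S]
wtwtDSSSt => wtwttwSSSSt   [D -> t w S]
wtwttwSSSSt => wtwttwwDtSSSt   [S -> w D t]
wtwttwwDtSSSt => wtwttwwtwStSSSt   [D -> t w S]
wtwttwwtwStSSSt => wtwttwwtwwDttSSSt   [S -> w D t]
wtwttwwtwwDttSSSt => wtwttwwtwwtwttSSSt   [D -> t w]
wtwttwwtwwtwttSSSt => wtwttwwtwwtwtttSSt   [S -> t]
wtwttwwtwwtwtttSSt => wtwttwwtwwtwttttSt   [S -> t]
wtwttwwtwwtwttttSt => wtwttwwtwwtwtttttt   [S -> t]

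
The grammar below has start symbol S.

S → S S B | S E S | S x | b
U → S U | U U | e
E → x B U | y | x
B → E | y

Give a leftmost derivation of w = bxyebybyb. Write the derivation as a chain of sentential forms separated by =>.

S => SES => SESES => SESESES => bESESES => bxBUSESES => bxyUSESES => bxyeSESES => bxyebESES => bxyebySES => bxyebybES => bxyebybyS => bxyebybyb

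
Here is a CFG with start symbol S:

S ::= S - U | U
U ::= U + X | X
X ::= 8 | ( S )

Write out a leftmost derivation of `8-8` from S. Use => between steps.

S => S-U   [S ::= S - U]
S-U => U-U   [S ::= U]
U-U => X-U   [U ::= X]
X-U => 8-U   [X ::= 8]
8-U => 8-X   [U ::= X]
8-X => 8-8   [X ::= 8]

S => S-U => U-U => X-U => 8-U => 8-X => 8-8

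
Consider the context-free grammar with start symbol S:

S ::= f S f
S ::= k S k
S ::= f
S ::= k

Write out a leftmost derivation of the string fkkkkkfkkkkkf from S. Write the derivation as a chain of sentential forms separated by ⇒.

S⇒fSf⇒fkSkf⇒fkkSkkf⇒fkkkSkkkf⇒fkkkkSkkkkf⇒fkkkkkSkkkkkf⇒fkkkkkfkkkkkf

S ⇒ fSf   [S ::= f S f]
fSf ⇒ fkSkf   [S ::= k S k]
fkSkf ⇒ fkkSkkf   [S ::= k S k]
fkkSkkf ⇒ fkkkSkkkf   [S ::= k S k]
fkkkSkkkf ⇒ fkkkkSkkkkf   [S ::= k S k]
fkkkkSkkkkf ⇒ fkkkkkSkkkkkf   [S ::= k S k]
fkkkkkSkkkkkf ⇒ fkkkkkfkkkkkf   [S ::= f]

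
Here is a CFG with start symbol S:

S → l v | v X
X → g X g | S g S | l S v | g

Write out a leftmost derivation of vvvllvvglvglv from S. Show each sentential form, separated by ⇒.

S ⇒ vX ⇒ vSgS ⇒ vvXgS ⇒ vvSgSgS ⇒ vvvXgSgS ⇒ vvvlSvgSgS ⇒ vvvllvvgSgS ⇒ vvvllvvglvgS ⇒ vvvllvvglvglv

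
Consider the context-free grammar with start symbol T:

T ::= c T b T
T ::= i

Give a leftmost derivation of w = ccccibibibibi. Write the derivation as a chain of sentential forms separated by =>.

T => cTbT   [T ::= c T b T]
cTbT => ccTbTbT   [T ::= c T b T]
ccTbTbT => cccTbTbTbT   [T ::= c T b T]
cccTbTbTbT => ccccTbTbTbTbT   [T ::= c T b T]
ccccTbTbTbTbT => ccccibTbTbTbT   [T ::= i]
ccccibTbTbTbT => ccccibibTbTbT   [T ::= i]
ccccibibTbTbT => ccccibibibTbT   [T ::= i]
ccccibibibTbT => ccccibibibibT   [T ::= i]
ccccibibibibT => ccccibibibibi   [T ::= i]

T => cTbT => ccTbTbT => cccTbTbTbT => ccccTbTbTbTbT => ccccibTbTbTbT => ccccibibTbTbT => ccccibibibTbT => ccccibibibibT => ccccibibibibi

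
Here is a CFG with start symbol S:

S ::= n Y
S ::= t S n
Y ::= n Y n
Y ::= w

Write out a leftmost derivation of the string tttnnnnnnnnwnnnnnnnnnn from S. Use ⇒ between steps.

S ⇒ tSn   [S ::= t S n]
tSn ⇒ ttSnn   [S ::= t S n]
ttSnn ⇒ tttSnnn   [S ::= t S n]
tttSnnn ⇒ tttnYnnn   [S ::= n Y]
tttnYnnn ⇒ tttnnYnnnn   [Y ::= n Y n]
tttnnYnnnn ⇒ tttnnnYnnnnn   [Y ::= n Y n]
tttnnnYnnnnn ⇒ tttnnnnYnnnnnn   [Y ::= n Y n]
tttnnnnYnnnnnn ⇒ tttnnnnnYnnnnnnn   [Y ::= n Y n]
tttnnnnnYnnnnnnn ⇒ tttnnnnnnYnnnnnnnn   [Y ::= n Y n]
tttnnnnnnYnnnnnnnn ⇒ tttnnnnnnnYnnnnnnnnn   [Y ::= n Y n]
tttnnnnnnnYnnnnnnnnn ⇒ tttnnnnnnnnYnnnnnnnnnn   [Y ::= n Y n]
tttnnnnnnnnYnnnnnnnnnn ⇒ tttnnnnnnnnwnnnnnnnnnn   [Y ::= w]

S⇒tSn⇒ttSnn⇒tttSnnn⇒tttnYnnn⇒tttnnYnnnn⇒tttnnnYnnnnn⇒tttnnnnYnnnnnn⇒tttnnnnnYnnnnnnn⇒tttnnnnnnYnnnnnnnn⇒tttnnnnnnnYnnnnnnnnn⇒tttnnnnnnnnYnnnnnnnnnn⇒tttnnnnnnnnwnnnnnnnnnn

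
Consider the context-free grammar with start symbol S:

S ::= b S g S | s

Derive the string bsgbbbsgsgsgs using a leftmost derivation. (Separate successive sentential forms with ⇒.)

S ⇒ bSgS ⇒ bsgS ⇒ bsgbSgS ⇒ bsgbbSgSgS ⇒ bsgbbbSgSgSgS ⇒ bsgbbbsgSgSgS ⇒ bsgbbbsgsgSgS ⇒ bsgbbbsgsgsgS ⇒ bsgbbbsgsgsgs

S ⇒ bSgS   [S ::= b S g S]
bSgS ⇒ bsgS   [S ::= s]
bsgS ⇒ bsgbSgS   [S ::= b S g S]
bsgbSgS ⇒ bsgbbSgSgS   [S ::= b S g S]
bsgbbSgSgS ⇒ bsgbbbSgSgSgS   [S ::= b S g S]
bsgbbbSgSgSgS ⇒ bsgbbbsgSgSgS   [S ::= s]
bsgbbbsgSgSgS ⇒ bsgbbbsgsgSgS   [S ::= s]
bsgbbbsgsgSgS ⇒ bsgbbbsgsgsgS   [S ::= s]
bsgbbbsgsgsgS ⇒ bsgbbbsgsgsgs   [S ::= s]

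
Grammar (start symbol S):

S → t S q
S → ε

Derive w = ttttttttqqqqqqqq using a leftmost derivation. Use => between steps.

S => tSq   [S → t S q]
tSq => ttSqq   [S → t S q]
ttSqq => tttSqqq   [S → t S q]
tttSqqq => ttttSqqqq   [S → t S q]
ttttSqqqq => tttttSqqqqq   [S → t S q]
tttttSqqqqq => ttttttSqqqqqq   [S → t S q]
ttttttSqqqqqq => tttttttSqqqqqqq   [S → t S q]
tttttttSqqqqqqq => ttttttttSqqqqqqqq   [S → t S q]
ttttttttSqqqqqqqq => ttttttttqqqqqqqq   [S → ε]

S=>tSq=>ttSqq=>tttSqqq=>ttttSqqqq=>tttttSqqqqq=>ttttttSqqqqqq=>tttttttSqqqqqqq=>ttttttttSqqqqqqqq=>ttttttttqqqqqqqq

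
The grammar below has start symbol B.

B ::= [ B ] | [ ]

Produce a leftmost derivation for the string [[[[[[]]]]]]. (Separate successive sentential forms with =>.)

B => [B] => [[B]] => [[[B]]] => [[[[B]]]] => [[[[[B]]]]] => [[[[[[]]]]]]

B => [B]   [B ::= [ B ]]
[B] => [[B]]   [B ::= [ B ]]
[[B]] => [[[B]]]   [B ::= [ B ]]
[[[B]]] => [[[[B]]]]   [B ::= [ B ]]
[[[[B]]]] => [[[[[B]]]]]   [B ::= [ B ]]
[[[[[B]]]]] => [[[[[[]]]]]]   [B ::= [ ]]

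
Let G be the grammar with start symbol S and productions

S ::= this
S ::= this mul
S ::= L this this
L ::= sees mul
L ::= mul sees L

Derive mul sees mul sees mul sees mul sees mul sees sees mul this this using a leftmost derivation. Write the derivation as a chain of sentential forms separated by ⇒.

S ⇒ L this this ⇒ mul sees L this this ⇒ mul sees mul sees L this this ⇒ mul sees mul sees mul sees L this this ⇒ mul sees mul sees mul sees mul sees L this this ⇒ mul sees mul sees mul sees mul sees mul sees L this this ⇒ mul sees mul sees mul sees mul sees mul sees sees mul this this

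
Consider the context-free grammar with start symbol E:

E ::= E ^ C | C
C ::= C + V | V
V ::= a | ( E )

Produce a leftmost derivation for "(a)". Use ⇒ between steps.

E ⇒ C   [E ::= C]
C ⇒ V   [C ::= V]
V ⇒ (E)   [V ::= ( E )]
(E) ⇒ (C)   [E ::= C]
(C) ⇒ (V)   [C ::= V]
(V) ⇒ (a)   [V ::= a]

E⇒C⇒V⇒(E)⇒(C)⇒(V)⇒(a)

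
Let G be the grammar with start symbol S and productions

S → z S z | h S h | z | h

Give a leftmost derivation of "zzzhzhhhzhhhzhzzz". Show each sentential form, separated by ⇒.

S ⇒ zSz ⇒ zzSzz ⇒ zzzSzzz ⇒ zzzhShzzz ⇒ zzzhzSzhzzz ⇒ zzzhzhShzhzzz ⇒ zzzhzhhShhzhzzz ⇒ zzzhzhhhShhhzhzzz ⇒ zzzhzhhhzhhhzhzzz

S ⇒ zSz   [S → z S z]
zSz ⇒ zzSzz   [S → z S z]
zzSzz ⇒ zzzSzzz   [S → z S z]
zzzSzzz ⇒ zzzhShzzz   [S → h S h]
zzzhShzzz ⇒ zzzhzSzhzzz   [S → z S z]
zzzhzSzhzzz ⇒ zzzhzhShzhzzz   [S → h S h]
zzzhzhShzhzzz ⇒ zzzhzhhShhzhzzz   [S → h S h]
zzzhzhhShhzhzzz ⇒ zzzhzhhhShhhzhzzz   [S → h S h]
zzzhzhhhShhhzhzzz ⇒ zzzhzhhhzhhhzhzzz   [S → z]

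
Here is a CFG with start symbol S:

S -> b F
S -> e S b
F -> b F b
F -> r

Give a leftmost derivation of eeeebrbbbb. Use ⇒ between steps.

S ⇒ eSb ⇒ eeSbb ⇒ eeeSbbb ⇒ eeeeSbbbb ⇒ eeeebFbbbb ⇒ eeeebrbbbb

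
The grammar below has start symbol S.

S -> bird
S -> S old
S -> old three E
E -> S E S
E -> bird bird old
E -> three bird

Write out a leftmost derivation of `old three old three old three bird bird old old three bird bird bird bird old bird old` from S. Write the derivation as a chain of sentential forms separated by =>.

S => S old => old three E old => old three S E S old => old three old three E E S old => old three old three S E S E S old => old three old three S old E S E S old => old three old three old three E old E S E S old => old three old three old three bird bird old old E S E S old => old three old three old three bird bird old old three bird S E S old => old three old three old three bird bird old old three bird bird E S old => old three old three old three bird bird old old three bird bird bird bird old S old => old three old three old three bird bird old old three bird bird bird bird old bird old

S => S old   [S -> S old]
S old => old three E old   [S -> old three E]
old three E old => old three S E S old   [E -> S E S]
old three S E S old => old three old three E E S old   [S -> old three E]
old three old three E E S old => old three old three S E S E S old   [E -> S E S]
old three old three S E S E S old => old three old three S old E S E S old   [S -> S old]
old three old three S old E S E S old => old three old three old three E old E S E S old   [S -> old three E]
old three old three old three E old E S E S old => old three old three old three bird bird old old E S E S old   [E -> bird bird old]
old three old three old three bird bird old old E S E S old => old three old three old three bird bird old old three bird S E S old   [E -> three bird]
old three old three old three bird bird old old three bird S E S old => old three old three old three bird bird old old three bird bird E S old   [S -> bird]
old three old three old three bird bird old old three bird bird E S old => old three old three old three bird bird old old three bird bird bird bird old S old   [E -> bird bird old]
old three old three old three bird bird old old three bird bird bird bird old S old => old three old three old three bird bird old old three bird bird bird bird old bird old   [S -> bird]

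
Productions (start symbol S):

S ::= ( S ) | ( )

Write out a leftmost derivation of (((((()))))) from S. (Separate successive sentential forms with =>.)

S=>(S)=>((S))=>(((S)))=>((((S))))=>(((((S)))))=>(((((())))))

S => (S)   [S ::= ( S )]
(S) => ((S))   [S ::= ( S )]
((S)) => (((S)))   [S ::= ( S )]
(((S))) => ((((S))))   [S ::= ( S )]
((((S)))) => (((((S)))))   [S ::= ( S )]
(((((S))))) => (((((())))))   [S ::= ( )]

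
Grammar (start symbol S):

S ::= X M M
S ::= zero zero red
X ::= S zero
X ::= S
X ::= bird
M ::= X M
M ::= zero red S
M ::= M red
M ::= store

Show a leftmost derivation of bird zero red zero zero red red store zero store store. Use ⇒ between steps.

S ⇒ X M M ⇒ S zero M M ⇒ X M M zero M M ⇒ bird M M zero M M ⇒ bird M red M zero M M ⇒ bird zero red S red M zero M M ⇒ bird zero red zero zero red red M zero M M ⇒ bird zero red zero zero red red store zero M M ⇒ bird zero red zero zero red red store zero store M ⇒ bird zero red zero zero red red store zero store store

S ⇒ X M M   [S ::= X M M]
X M M ⇒ S zero M M   [X ::= S zero]
S zero M M ⇒ X M M zero M M   [S ::= X M M]
X M M zero M M ⇒ bird M M zero M M   [X ::= bird]
bird M M zero M M ⇒ bird M red M zero M M   [M ::= M red]
bird M red M zero M M ⇒ bird zero red S red M zero M M   [M ::= zero red S]
bird zero red S red M zero M M ⇒ bird zero red zero zero red red M zero M M   [S ::= zero zero red]
bird zero red zero zero red red M zero M M ⇒ bird zero red zero zero red red store zero M M   [M ::= store]
bird zero red zero zero red red store zero M M ⇒ bird zero red zero zero red red store zero store M   [M ::= store]
bird zero red zero zero red red store zero store M ⇒ bird zero red zero zero red red store zero store store   [M ::= store]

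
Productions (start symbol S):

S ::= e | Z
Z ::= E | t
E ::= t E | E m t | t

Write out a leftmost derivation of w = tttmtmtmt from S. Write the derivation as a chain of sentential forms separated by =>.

S => Z   [S ::= Z]
Z => E   [Z ::= E]
E => tE   [E ::= t E]
tE => tEmt   [E ::= E m t]
tEmt => tEmtmt   [E ::= E m t]
tEmtmt => tEmtmtmt   [E ::= E m t]
tEmtmtmt => ttEmtmtmt   [E ::= t E]
ttEmtmtmt => tttmtmtmt   [E ::= t]

S=>Z=>E=>tE=>tEmt=>tEmtmt=>tEmtmtmt=>ttEmtmtmt=>tttmtmtmt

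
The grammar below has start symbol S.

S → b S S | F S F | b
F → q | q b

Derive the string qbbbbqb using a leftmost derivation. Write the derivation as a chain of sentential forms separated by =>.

S => FSF   [S → F S F]
FSF => qbSF   [F → q b]
qbSF => qbbSSF   [S → b S S]
qbbSSF => qbbbSF   [S → b]
qbbbSF => qbbbbF   [S → b]
qbbbbF => qbbbbqb   [F → q b]

S => FSF => qbSF => qbbSSF => qbbbSF => qbbbbF => qbbbbqb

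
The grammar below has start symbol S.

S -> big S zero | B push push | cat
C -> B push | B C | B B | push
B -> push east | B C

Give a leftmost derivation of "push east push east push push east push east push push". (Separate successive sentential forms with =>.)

S => B push push   [S -> B push push]
B push push => B C push push   [B -> B C]
B C push push => B C C push push   [B -> B C]
B C C push push => push east C C push push   [B -> push east]
push east C C push push => push east B push C push push   [C -> B push]
push east B push C push push => push east push east push C push push   [B -> push east]
push east push east push C push push => push east push east push B B push push   [C -> B B]
push east push east push B B push push => push east push east push push east B push push   [B -> push east]
push east push east push push east B push push => push east push east push push east push east push push   [B -> push east]

S => B push push => B C push push => B C C push push => push east C C push push => push east B push C push push => push east push east push C push push => push east push east push B B push push => push east push east push push east B push push => push east push east push push east push east push push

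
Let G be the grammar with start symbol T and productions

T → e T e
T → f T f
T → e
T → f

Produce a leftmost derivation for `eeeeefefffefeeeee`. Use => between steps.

T => eTe => eeTee => eeeTeee => eeeeTeeee => eeeeeTeeeee => eeeeefTfeeeee => eeeeefeTefeeeee => eeeeefefTfefeeeee => eeeeefefffefeeeee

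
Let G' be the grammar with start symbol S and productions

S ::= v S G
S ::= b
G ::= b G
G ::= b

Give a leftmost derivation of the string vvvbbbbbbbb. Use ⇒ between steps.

S ⇒ vSG ⇒ vvSGG ⇒ vvvSGGG ⇒ vvvbGGG ⇒ vvvbbGGG ⇒ vvvbbbGG ⇒ vvvbbbbGG ⇒ vvvbbbbbGG ⇒ vvvbbbbbbGG ⇒ vvvbbbbbbbG ⇒ vvvbbbbbbbb

S ⇒ vSG   [S ::= v S G]
vSG ⇒ vvSGG   [S ::= v S G]
vvSGG ⇒ vvvSGGG   [S ::= v S G]
vvvSGGG ⇒ vvvbGGG   [S ::= b]
vvvbGGG ⇒ vvvbbGGG   [G ::= b G]
vvvbbGGG ⇒ vvvbbbGG   [G ::= b]
vvvbbbGG ⇒ vvvbbbbGG   [G ::= b G]
vvvbbbbGG ⇒ vvvbbbbbGG   [G ::= b G]
vvvbbbbbGG ⇒ vvvbbbbbbGG   [G ::= b G]
vvvbbbbbbGG ⇒ vvvbbbbbbbG   [G ::= b]
vvvbbbbbbbG ⇒ vvvbbbbbbbb   [G ::= b]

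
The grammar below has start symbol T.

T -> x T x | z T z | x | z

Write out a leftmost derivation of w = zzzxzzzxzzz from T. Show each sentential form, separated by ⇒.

T⇒zTz⇒zzTzz⇒zzzTzzz⇒zzzxTxzzz⇒zzzxzTzxzzz⇒zzzxzzzxzzz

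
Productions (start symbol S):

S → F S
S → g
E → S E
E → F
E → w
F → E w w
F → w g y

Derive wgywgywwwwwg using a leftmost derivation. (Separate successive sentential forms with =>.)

S => FS => wgyS => wgyFS => wgyEwwS => wgyFwwS => wgywgywwS => wgywgywwFS => wgywgywwEwwS => wgywgywwwwwS => wgywgywwwwwg

S => FS   [S → F S]
FS => wgyS   [F → w g y]
wgyS => wgyFS   [S → F S]
wgyFS => wgyEwwS   [F → E w w]
wgyEwwS => wgyFwwS   [E → F]
wgyFwwS => wgywgywwS   [F → w g y]
wgywgywwS => wgywgywwFS   [S → F S]
wgywgywwFS => wgywgywwEwwS   [F → E w w]
wgywgywwEwwS => wgywgywwwwwS   [E → w]
wgywgywwwwwS => wgywgywwwwwg   [S → g]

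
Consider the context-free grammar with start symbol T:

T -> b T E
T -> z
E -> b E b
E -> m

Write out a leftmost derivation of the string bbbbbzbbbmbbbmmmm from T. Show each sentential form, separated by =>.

T => bTE => bbTEE => bbbTEEE => bbbbTEEEE => bbbbbTEEEEE => bbbbbzEEEEE => bbbbbzbEbEEEE => bbbbbzbbEbbEEEE => bbbbbzbbbEbbbEEEE => bbbbbzbbbmbbbEEEE => bbbbbzbbbmbbbmEEE => bbbbbzbbbmbbbmmEE => bbbbbzbbbmbbbmmmE => bbbbbzbbbmbbbmmmm

T => bTE   [T -> b T E]
bTE => bbTEE   [T -> b T E]
bbTEE => bbbTEEE   [T -> b T E]
bbbTEEE => bbbbTEEEE   [T -> b T E]
bbbbTEEEE => bbbbbTEEEEE   [T -> b T E]
bbbbbTEEEEE => bbbbbzEEEEE   [T -> z]
bbbbbzEEEEE => bbbbbzbEbEEEE   [E -> b E b]
bbbbbzbEbEEEE => bbbbbzbbEbbEEEE   [E -> b E b]
bbbbbzbbEbbEEEE => bbbbbzbbbEbbbEEEE   [E -> b E b]
bbbbbzbbbEbbbEEEE => bbbbbzbbbmbbbEEEE   [E -> m]
bbbbbzbbbmbbbEEEE => bbbbbzbbbmbbbmEEE   [E -> m]
bbbbbzbbbmbbbmEEE => bbbbbzbbbmbbbmmEE   [E -> m]
bbbbbzbbbmbbbmmEE => bbbbbzbbbmbbbmmmE   [E -> m]
bbbbbzbbbmbbbmmmE => bbbbbzbbbmbbbmmmm   [E -> m]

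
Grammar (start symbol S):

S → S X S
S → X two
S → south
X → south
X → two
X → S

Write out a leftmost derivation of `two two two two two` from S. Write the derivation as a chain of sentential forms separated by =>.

S => S X S => X two X S => two two X S => two two two S => two two two X two => two two two two two

S => S X S   [S → S X S]
S X S => X two X S   [S → X two]
X two X S => two two X S   [X → two]
two two X S => two two two S   [X → two]
two two two S => two two two X two   [S → X two]
two two two X two => two two two two two   [X → two]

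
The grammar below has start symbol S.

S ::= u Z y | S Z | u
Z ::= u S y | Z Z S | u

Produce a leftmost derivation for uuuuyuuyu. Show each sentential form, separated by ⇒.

S ⇒ SZ   [S ::= S Z]
SZ ⇒ uZyZ   [S ::= u Z y]
uZyZ ⇒ uZZSyZ   [Z ::= Z Z S]
uZZSyZ ⇒ uuSyZSyZ   [Z ::= u S y]
uuSyZSyZ ⇒ uuSZyZSyZ   [S ::= S Z]
uuSZyZSyZ ⇒ uuuZyZSyZ   [S ::= u]
uuuZyZSyZ ⇒ uuuuyZSyZ   [Z ::= u]
uuuuyZSyZ ⇒ uuuuyuSyZ   [Z ::= u]
uuuuyuSyZ ⇒ uuuuyuuyZ   [S ::= u]
uuuuyuuyZ ⇒ uuuuyuuyu   [Z ::= u]

S ⇒ SZ ⇒ uZyZ ⇒ uZZSyZ ⇒ uuSyZSyZ ⇒ uuSZyZSyZ ⇒ uuuZyZSyZ ⇒ uuuuyZSyZ ⇒ uuuuyuSyZ ⇒ uuuuyuuyZ ⇒ uuuuyuuyu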